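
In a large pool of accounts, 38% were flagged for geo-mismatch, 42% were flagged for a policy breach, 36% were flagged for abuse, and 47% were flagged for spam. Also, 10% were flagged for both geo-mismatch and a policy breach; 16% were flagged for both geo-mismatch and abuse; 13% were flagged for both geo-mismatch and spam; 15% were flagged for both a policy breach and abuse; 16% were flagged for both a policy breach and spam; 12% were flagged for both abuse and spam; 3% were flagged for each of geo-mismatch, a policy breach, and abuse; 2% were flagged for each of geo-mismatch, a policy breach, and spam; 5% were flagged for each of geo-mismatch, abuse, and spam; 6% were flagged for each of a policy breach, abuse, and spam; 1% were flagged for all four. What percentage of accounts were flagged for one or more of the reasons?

96%

Using inclusion–exclusion:
P(union) = 38 + 42 + 36 + 47 − 10 − 16 − 13 − 15 − 16 − 12 + 3 + 2 + 5 + 6 − 1 = 96%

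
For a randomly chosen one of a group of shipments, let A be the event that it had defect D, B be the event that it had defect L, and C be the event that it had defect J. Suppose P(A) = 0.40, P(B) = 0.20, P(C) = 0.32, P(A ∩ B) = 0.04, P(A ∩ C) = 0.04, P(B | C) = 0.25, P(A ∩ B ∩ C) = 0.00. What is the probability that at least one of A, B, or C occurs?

0.76

P(B ∩ C) = P(C)·P(B|C) = 0.32 × 0.25 = 0.08
Inclusion–exclusion gives
P(A ∪ B ∪ C) = 0.40 + 0.20 + 0.32 − 0.04 − 0.04 − 0.08 + 0.00 = 0.76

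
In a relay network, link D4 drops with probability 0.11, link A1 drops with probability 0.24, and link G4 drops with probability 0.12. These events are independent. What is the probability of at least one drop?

0.404768

Since the events are independent, P(none) is the product of the individual non-occurrence probabilities.
P(none) = (1 − 0.11) × (1 − 0.24) × (1 − 0.12) = 0.89 × 0.76 × 0.88 = 0.595232
P(at least one) = 1 − 0.595232 = 0.404768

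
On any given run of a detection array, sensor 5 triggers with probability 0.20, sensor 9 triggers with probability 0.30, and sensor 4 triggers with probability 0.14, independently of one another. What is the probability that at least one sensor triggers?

0.5184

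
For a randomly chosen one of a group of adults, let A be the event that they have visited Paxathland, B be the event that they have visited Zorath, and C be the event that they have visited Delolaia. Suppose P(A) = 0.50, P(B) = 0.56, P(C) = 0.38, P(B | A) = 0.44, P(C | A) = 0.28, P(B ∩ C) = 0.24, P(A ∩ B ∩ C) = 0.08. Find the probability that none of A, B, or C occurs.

P(A ∩ B) = P(A)·P(B|A) = 0.50 × 0.44 = 0.22
P(A ∩ C) = P(A)·P(C|A) = 0.50 × 0.28 = 0.14
Using inclusion–exclusion:
P(A ∪ B ∪ C) = 0.50 + 0.56 + 0.38 − 0.22 − 0.14 − 0.24 + 0.08 = 0.92
P(none) = 1 − 0.92 = 0.08

0.08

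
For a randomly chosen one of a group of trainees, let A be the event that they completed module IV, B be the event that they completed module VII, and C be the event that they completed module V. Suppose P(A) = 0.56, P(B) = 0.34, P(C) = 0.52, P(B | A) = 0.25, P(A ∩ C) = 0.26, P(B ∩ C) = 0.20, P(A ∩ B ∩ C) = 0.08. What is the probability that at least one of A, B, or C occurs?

0.90

P(A ∩ B) = P(A)·P(B|A) = 0.56 × 0.25 = 0.14
Apply inclusion-exclusion:
P(A ∪ B ∪ C) = 0.56 + 0.34 + 0.52 − 0.14 − 0.26 − 0.20 + 0.08 = 0.90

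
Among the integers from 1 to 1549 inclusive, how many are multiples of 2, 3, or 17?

1063

floor(1549/2) + floor(1549/3) + floor(1549/17) − floor(1549/6) − floor(1549/34) − floor(1549/51) + floor(1549/102) = 774 + 516 + 91 − 258 − 45 − 30 + 15 = 1063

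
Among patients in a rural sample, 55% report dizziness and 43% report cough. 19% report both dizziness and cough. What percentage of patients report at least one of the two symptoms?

79%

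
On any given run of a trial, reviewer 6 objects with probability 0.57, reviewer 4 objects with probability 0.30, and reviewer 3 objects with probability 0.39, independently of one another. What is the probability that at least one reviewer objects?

P(none) = (1 − 0.57) × (1 − 0.30) × (1 − 0.39) = 0.43 × 0.70 × 0.61 = 0.18361
P(at least one) = 1 − 0.18361 = 0.81639

0.81639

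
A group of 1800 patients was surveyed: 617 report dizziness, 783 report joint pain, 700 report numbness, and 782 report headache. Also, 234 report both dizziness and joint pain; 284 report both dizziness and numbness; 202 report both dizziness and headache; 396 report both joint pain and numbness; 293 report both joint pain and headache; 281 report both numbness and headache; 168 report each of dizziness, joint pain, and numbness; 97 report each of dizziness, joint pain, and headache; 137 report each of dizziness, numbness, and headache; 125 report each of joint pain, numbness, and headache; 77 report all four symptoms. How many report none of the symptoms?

158

|at least one| = 617 + 783 + 700 + 782 − 234 − 284 − 202 − 396 − 293 − 281 + 168 + 97 + 137 + 125 − 77 = 1642
None: 1800 − 1642 = 158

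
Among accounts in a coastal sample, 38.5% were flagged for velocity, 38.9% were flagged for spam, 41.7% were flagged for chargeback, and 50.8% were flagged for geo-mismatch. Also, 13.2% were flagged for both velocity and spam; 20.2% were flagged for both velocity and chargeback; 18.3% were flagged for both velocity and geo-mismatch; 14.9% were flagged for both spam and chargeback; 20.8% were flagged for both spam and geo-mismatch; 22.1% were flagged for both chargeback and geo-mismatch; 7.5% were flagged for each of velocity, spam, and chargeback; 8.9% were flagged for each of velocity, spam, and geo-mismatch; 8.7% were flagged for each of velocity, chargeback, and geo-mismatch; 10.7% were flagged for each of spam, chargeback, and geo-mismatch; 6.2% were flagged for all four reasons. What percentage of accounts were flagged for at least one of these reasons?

Inclusion–exclusion gives
P(at least one) = 38.5 + 38.9 + 41.7 + 50.8 − 13.2 − 20.2 − 18.3 − 14.9 − 20.8 − 22.1 + 7.5 + 8.9 + 8.7 + 10.7 − 6.2 = 90.0%

90.0%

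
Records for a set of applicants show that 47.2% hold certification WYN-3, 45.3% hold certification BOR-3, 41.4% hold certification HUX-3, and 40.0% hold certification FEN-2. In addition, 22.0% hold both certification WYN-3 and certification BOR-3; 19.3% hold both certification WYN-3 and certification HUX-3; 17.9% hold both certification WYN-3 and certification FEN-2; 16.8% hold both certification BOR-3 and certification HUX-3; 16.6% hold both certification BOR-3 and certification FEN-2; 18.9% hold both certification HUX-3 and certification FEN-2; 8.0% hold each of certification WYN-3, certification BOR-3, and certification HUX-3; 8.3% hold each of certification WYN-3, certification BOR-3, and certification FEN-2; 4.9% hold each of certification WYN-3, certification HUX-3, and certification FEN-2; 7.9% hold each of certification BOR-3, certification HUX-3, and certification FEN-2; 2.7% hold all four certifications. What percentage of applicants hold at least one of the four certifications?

Apply inclusion-exclusion:
P(≥1) = 47.2 + 45.3 + 41.4 + 40.0 − 22.0 − 19.3 − 17.9 − 16.8 − 16.6 − 18.9 + 8.0 + 8.3 + 4.9 + 7.9 − 2.7 = 88.8%

88.8%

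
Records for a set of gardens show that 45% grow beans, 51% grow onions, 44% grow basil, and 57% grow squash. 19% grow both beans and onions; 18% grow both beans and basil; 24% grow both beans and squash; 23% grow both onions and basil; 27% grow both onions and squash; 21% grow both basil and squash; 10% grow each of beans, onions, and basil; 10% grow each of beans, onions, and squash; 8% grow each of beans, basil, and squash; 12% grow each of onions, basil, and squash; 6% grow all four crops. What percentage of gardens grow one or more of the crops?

Inclusion–exclusion gives
P(at least one) = 45 + 51 + 44 + 57 − 19 − 18 − 24 − 23 − 27 − 21 + 10 + 10 + 8 + 12 − 6 = 99%

99%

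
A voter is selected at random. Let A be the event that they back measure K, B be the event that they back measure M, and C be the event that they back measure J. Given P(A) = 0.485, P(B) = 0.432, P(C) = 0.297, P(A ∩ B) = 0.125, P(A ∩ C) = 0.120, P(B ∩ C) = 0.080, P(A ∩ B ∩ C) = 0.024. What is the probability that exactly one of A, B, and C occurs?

By inclusion–exclusion (exactly-one form):
P(exactly one) = 0.485 + 0.432 + 0.297 − 2·0.125 − 2·0.120 − 2·0.080 + 3·0.024 = 0.636

0.636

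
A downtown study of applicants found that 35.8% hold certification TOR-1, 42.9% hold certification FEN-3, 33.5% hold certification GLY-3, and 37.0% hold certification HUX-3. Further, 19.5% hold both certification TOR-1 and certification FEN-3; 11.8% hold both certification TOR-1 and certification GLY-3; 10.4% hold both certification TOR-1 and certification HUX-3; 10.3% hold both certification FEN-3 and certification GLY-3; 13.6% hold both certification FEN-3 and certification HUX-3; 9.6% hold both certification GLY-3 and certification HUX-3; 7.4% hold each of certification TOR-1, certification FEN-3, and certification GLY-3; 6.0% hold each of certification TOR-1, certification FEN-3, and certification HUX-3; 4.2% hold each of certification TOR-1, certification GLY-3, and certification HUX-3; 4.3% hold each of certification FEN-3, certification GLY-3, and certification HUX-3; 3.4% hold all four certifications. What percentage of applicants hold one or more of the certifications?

92.5%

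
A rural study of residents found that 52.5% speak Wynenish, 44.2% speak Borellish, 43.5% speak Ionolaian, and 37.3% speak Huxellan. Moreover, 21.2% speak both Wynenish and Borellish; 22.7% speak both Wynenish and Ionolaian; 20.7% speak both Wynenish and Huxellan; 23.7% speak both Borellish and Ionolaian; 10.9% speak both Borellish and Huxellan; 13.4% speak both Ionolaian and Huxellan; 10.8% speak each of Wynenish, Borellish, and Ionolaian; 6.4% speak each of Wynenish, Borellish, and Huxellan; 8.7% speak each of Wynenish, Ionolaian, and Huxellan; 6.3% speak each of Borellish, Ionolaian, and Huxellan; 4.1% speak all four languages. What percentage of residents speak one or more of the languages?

93.0%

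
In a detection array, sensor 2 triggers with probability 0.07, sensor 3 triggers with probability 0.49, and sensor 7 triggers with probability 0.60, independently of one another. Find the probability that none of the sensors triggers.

0.18972

P(none) = (1 − 0.07) × (1 − 0.49) × (1 − 0.60) = 0.93 × 0.51 × 0.40 = 0.18972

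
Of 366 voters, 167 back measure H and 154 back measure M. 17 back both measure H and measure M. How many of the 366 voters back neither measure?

Apply inclusion-exclusion:
|at least one| = 167 + 154 − 17 = 304
None: 366 − 304 = 62

62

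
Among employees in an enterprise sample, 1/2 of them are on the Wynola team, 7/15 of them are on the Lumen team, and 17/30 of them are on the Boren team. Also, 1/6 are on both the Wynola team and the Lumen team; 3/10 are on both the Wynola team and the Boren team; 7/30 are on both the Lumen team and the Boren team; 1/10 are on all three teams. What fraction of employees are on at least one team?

14/15

P(union) = 1/2 + 7/15 + 17/30 − 1/6 − 3/10 − 7/30 + 1/10 = 14/15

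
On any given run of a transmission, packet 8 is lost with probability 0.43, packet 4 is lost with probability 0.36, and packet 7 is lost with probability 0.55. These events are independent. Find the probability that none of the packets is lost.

Independence gives P(none) = ∏(1 − pᵢ).
P(none) = (1 − 0.43) × (1 − 0.36) × (1 − 0.55) = 0.57 × 0.64 × 0.45 = 0.16416

0.16416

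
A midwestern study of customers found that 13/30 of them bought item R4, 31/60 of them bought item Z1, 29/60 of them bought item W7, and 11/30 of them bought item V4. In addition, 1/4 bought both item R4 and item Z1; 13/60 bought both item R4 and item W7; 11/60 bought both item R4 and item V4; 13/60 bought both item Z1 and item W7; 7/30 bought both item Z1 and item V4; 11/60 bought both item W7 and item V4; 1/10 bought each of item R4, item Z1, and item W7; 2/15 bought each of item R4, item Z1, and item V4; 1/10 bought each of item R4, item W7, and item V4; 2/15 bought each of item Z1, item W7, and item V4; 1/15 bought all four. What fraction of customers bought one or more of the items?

P(≥1) = 13/30 + 31/60 + 29/60 + 11/30 − 1/4 − 13/60 − 11/60 − 13/60 − 7/30 − 11/60 + 1/10 + 2/15 + 1/10 + 2/15 − 1/15 = 11/12

11/12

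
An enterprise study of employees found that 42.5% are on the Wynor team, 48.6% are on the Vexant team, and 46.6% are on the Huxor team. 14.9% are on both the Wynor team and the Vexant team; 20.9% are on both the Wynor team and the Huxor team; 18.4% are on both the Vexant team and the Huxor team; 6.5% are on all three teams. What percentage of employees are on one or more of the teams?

90.0%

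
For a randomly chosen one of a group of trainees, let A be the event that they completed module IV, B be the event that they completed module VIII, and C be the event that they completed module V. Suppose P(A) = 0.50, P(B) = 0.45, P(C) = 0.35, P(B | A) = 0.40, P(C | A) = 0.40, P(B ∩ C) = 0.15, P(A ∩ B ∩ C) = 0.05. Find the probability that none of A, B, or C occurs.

0.20

P(A ∩ B) = P(A)·P(B|A) = 0.50 × 0.40 = 0.20
P(A ∩ C) = P(A)·P(C|A) = 0.50 × 0.40 = 0.20
P(A ∪ B ∪ C) = 0.50 + 0.45 + 0.35 − 0.20 − 0.20 − 0.15 + 0.05 = 0.80
P(none) = 1 − 0.80 = 0.20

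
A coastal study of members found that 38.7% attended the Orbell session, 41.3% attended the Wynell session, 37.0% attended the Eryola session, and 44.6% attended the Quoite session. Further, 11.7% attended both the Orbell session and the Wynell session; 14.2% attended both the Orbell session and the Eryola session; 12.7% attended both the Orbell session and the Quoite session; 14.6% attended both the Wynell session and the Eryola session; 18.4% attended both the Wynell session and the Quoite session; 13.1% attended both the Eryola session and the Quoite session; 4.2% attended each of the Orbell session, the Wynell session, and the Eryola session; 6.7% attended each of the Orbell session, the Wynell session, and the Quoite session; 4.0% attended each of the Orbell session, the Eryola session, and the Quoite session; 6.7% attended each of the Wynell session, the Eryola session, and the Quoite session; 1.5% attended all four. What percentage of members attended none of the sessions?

P(at least one) = 38.7 + 41.3 + 37.0 + 44.6 − 11.7 − 14.2 − 12.7 − 14.6 − 18.4 − 13.1 + 4.2 + 6.7 + 4.0 + 6.7 − 1.5 = 97.0%
P(none) = 100% − 97.0% = 3.0%

3.0%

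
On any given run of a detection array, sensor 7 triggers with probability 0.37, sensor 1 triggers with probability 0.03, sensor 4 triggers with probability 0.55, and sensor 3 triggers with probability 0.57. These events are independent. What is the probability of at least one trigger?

Independence gives P(none) = ∏(1 − pᵢ).
P(none) = (1 − 0.37) × (1 − 0.03) × (1 − 0.55) × (1 − 0.57) = 0.63 × 0.97 × 0.45 × 0.43 = 0.11824785
P(at least one) = 1 − 0.11824785 = 0.88175215

0.88175215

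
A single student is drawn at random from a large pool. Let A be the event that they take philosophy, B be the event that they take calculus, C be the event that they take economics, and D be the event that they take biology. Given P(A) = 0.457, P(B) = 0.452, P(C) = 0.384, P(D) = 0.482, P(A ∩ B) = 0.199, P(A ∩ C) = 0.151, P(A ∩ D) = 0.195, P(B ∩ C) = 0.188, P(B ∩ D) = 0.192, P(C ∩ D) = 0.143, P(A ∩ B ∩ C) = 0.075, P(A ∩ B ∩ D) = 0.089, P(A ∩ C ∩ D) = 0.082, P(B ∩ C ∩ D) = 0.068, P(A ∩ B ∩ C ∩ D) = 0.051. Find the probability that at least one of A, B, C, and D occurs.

Inclusion–exclusion gives
P(A ∪ B ∪ C ∪ D) = 0.457 + 0.452 + 0.384 + 0.482 − 0.199 − 0.151 − 0.195 − 0.188 − 0.192 − 0.143 + 0.075 + 0.089 + 0.082 + 0.068 − 0.051 = 0.970

0.970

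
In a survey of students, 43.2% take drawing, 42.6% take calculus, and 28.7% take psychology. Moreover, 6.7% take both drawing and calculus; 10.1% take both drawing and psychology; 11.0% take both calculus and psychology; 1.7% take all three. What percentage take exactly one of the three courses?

64.0%

P(exactly one) = 43.2 + 42.6 + 28.7 − 2·6.7 − 2·10.1 − 2·11.0 + 3·1.7 = 64.0%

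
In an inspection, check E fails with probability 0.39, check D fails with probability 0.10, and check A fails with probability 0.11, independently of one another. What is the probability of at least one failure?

0.51139

P(none) = (1 − 0.39) × (1 − 0.10) × (1 − 0.11) = 0.61 × 0.90 × 0.89 = 0.48861
P(at least one) = 1 − 0.48861 = 0.51139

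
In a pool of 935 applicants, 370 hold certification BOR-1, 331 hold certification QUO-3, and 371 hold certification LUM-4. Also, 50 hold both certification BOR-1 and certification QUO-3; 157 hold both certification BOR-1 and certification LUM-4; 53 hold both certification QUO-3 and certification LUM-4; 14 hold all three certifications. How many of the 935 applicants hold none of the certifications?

|at least one| = 370 + 331 + 371 − 50 − 157 − 53 + 14 = 826
None: 935 − 826 = 109

109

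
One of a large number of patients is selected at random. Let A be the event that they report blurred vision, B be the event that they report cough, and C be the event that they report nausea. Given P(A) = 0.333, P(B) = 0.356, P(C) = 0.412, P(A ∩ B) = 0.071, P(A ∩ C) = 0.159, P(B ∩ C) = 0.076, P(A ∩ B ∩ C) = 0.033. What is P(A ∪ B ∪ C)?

0.828

Inclusion–exclusion gives
P(A ∪ B ∪ C) = 0.333 + 0.356 + 0.412 − 0.071 − 0.159 − 0.076 + 0.033 = 0.828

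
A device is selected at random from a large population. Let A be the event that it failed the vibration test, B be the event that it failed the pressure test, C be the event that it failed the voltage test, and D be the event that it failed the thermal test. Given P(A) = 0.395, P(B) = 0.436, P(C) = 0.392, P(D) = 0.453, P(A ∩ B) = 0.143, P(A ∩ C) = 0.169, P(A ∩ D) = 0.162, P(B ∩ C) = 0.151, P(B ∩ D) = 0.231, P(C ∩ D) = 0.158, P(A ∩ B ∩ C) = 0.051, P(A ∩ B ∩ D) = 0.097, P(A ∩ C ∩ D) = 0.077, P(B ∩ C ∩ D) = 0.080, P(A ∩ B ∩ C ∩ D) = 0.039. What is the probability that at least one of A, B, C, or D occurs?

By inclusion–exclusion:
P(A ∪ B ∪ C ∪ D) = 0.395 + 0.436 + 0.392 + 0.453 − 0.143 − 0.169 − 0.162 − 0.151 − 0.231 − 0.158 + 0.051 + 0.097 + 0.077 + 0.080 − 0.039 = 0.928

0.928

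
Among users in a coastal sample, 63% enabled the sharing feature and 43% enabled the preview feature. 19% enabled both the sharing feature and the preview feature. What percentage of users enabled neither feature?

Inclusion–exclusion gives
P(at least one) = 63 + 43 − 19 = 87%
P(none) = 100% − 87% = 13%

13%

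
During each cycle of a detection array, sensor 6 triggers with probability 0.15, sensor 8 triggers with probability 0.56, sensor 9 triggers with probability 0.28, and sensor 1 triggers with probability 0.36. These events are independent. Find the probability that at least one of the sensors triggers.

P(none) = (1 − 0.15) × (1 − 0.56) × (1 − 0.28) × (1 − 0.36) = 0.85 × 0.44 × 0.72 × 0.64 = 0.1723392
P(at least one) = 1 − 0.1723392 = 0.8276608

0.8276608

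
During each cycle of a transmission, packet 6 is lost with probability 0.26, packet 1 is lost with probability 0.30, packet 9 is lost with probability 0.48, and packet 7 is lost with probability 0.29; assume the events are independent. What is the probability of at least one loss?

0.8087544

P(none) = (1 − 0.26) × (1 − 0.30) × (1 − 0.48) × (1 − 0.29) = 0.74 × 0.70 × 0.52 × 0.71 = 0.1912456
P(at least one) = 1 − 0.1912456 = 0.8087544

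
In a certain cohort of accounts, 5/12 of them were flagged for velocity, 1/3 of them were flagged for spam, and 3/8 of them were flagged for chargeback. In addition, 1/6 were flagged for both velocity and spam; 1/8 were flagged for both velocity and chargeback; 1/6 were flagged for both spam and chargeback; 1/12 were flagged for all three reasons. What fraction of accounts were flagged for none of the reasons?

1/4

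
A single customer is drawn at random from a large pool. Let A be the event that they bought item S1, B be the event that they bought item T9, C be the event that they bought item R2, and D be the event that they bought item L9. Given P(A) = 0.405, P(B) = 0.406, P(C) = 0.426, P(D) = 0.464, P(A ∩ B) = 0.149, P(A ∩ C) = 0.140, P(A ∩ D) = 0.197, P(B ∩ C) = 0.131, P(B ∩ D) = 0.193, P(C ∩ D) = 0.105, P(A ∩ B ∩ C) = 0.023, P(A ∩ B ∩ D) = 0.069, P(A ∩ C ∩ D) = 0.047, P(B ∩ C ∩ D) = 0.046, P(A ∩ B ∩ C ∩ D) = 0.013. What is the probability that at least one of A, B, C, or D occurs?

By inclusion–exclusion:
P(A ∪ B ∪ C ∪ D) = 0.405 + 0.406 + 0.426 + 0.464 − 0.149 − 0.140 − 0.197 − 0.131 − 0.193 − 0.105 + 0.023 + 0.069 + 0.047 + 0.046 − 0.013 = 0.958

0.958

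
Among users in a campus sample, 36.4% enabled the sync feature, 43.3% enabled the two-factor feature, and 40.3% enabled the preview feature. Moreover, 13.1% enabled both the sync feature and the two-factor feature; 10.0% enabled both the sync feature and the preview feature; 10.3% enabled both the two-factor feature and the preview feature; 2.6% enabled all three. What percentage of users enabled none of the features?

P(≥1) = 36.4 + 43.3 + 40.3 − 13.1 − 10.0 − 10.3 + 2.6 = 89.2%
P(none) = 100% − 89.2% = 10.8%

10.8%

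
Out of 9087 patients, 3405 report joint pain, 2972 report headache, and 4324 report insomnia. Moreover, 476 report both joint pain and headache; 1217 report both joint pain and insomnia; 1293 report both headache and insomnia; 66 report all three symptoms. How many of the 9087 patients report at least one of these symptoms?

|union| = 3405 + 2972 + 4324 − 476 − 1217 − 1293 + 66 = 7781

7781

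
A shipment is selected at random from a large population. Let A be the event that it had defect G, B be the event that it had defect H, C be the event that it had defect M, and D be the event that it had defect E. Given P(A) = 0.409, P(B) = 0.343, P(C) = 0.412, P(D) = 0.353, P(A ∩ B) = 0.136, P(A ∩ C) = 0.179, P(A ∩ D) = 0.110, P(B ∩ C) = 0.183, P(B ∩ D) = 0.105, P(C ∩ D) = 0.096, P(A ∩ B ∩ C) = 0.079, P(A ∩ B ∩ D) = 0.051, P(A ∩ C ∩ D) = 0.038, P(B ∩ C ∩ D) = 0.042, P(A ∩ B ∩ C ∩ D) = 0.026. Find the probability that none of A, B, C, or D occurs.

Apply inclusion-exclusion:
P(A ∪ B ∪ C ∪ D) = 0.409 + 0.343 + 0.412 + 0.353 − 0.136 − 0.179 − 0.110 − 0.183 − 0.105 − 0.096 + 0.079 + 0.051 + 0.038 + 0.042 − 0.026 = 0.892
P(none) = 1 − 0.892 = 0.108

0.108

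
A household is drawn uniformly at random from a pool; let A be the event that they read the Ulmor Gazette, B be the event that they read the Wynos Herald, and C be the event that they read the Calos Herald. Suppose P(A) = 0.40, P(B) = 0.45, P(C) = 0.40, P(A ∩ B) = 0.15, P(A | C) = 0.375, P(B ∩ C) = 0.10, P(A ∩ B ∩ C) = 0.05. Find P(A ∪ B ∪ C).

P(A ∩ C) = P(C)·P(A|C) = 0.40 × 0.375 = 0.15
P(A ∪ B ∪ C) = 0.40 + 0.45 + 0.40 − 0.15 − 0.15 − 0.10 + 0.05 = 0.90

0.90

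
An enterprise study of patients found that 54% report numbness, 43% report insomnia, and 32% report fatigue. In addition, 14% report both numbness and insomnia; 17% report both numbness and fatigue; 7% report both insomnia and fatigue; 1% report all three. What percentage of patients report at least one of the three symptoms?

92%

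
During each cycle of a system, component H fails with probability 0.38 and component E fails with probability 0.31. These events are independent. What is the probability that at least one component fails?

P(none) = (1 − 0.38) × (1 − 0.31) = 0.62 × 0.69 = 0.4278
P(at least one) = 1 − 0.4278 = 0.5722

0.5722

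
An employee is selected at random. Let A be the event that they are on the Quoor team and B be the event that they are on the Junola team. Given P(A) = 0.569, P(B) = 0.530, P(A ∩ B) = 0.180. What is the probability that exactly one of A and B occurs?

0.739

P(exactly one) = 0.569 + 0.530 − 2·0.180 = 0.739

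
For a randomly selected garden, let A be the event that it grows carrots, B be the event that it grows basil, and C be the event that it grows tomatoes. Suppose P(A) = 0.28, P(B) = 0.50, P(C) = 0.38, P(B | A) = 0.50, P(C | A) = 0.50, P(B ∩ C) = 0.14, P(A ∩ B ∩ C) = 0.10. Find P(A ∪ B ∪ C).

0.84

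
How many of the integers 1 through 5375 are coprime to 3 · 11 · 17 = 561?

Apply inclusion-exclusion:
floor(5375/3) + floor(5375/11) + floor(5375/17) − floor(5375/33) − floor(5375/51) − floor(5375/187) + floor(5375/561) = 1791 + 488 + 316 − 162 − 105 − 28 + 9 = 2309
5375 − 2309 = 3066

3066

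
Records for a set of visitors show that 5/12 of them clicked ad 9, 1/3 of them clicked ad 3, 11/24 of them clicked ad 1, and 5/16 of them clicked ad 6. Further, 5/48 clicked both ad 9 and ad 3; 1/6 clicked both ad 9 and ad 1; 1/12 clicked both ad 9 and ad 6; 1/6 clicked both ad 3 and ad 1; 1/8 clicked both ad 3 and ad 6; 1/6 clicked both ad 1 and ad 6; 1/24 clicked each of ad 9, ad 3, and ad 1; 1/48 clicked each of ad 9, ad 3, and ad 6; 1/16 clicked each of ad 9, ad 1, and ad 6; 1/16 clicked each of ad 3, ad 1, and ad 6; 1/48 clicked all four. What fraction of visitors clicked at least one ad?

7/8

By inclusion–exclusion:
P(≥1) = 5/12 + 1/3 + 11/24 + 5/16 − 5/48 − 1/6 − 1/12 − 1/6 − 1/8 − 1/6 + 1/24 + 1/48 + 1/16 + 1/16 − 1/48 = 7/8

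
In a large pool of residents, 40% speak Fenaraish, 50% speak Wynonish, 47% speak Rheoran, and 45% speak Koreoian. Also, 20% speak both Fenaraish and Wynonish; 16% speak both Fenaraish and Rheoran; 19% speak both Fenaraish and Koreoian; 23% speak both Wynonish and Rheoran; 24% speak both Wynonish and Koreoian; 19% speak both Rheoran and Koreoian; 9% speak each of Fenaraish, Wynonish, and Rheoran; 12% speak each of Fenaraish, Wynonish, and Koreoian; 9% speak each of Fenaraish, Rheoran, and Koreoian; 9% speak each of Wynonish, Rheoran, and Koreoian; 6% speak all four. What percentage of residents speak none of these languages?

6%

Using inclusion–exclusion:
P(≥1) = 40 + 50 + 47 + 45 − 20 − 16 − 19 − 23 − 24 − 19 + 9 + 12 + 9 + 9 − 6 = 94%
P(none) = 100% − 94% = 6%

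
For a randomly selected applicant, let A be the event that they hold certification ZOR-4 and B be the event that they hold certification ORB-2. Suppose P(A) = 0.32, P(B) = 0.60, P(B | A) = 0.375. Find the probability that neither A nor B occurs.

0.20

P(A ∩ B) = P(A)·P(B|A) = 0.32 × 0.375 = 0.12
Apply inclusion-exclusion:
P(A ∪ B) = 0.32 + 0.60 − 0.12 = 0.80
P(none) = 1 − 0.80 = 0.20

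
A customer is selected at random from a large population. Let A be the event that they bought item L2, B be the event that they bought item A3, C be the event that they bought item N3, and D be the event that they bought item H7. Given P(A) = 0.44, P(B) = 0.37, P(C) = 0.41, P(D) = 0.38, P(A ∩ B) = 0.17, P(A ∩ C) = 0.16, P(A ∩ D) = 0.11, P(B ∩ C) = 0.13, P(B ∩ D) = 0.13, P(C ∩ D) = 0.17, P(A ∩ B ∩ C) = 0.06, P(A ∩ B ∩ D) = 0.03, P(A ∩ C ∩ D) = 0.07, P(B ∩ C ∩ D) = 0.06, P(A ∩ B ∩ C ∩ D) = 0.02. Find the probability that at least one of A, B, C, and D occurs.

0.93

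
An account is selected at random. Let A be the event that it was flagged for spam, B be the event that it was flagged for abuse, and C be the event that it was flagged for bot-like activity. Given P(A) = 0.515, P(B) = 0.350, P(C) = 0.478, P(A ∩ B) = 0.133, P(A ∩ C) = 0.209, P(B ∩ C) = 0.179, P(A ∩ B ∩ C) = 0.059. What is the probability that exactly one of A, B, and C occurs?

0.478

P(exactly one) = 0.515 + 0.350 + 0.478 − 2·0.133 − 2·0.209 − 2·0.179 + 3·0.059 = 0.478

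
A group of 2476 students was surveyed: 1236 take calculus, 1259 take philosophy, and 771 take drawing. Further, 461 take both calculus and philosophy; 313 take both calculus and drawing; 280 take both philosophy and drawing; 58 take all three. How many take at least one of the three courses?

2270

Using inclusion–exclusion:
|union| = 1236 + 1259 + 771 − 461 − 313 − 280 + 58 = 2270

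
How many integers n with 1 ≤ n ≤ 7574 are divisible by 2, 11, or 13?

4396

By inclusion–exclusion:
floor(7574/2) + floor(7574/11) + floor(7574/13) − floor(7574/22) − floor(7574/26) − floor(7574/143) + floor(7574/286) = 3787 + 688 + 582 − 344 − 291 − 52 + 26 = 4396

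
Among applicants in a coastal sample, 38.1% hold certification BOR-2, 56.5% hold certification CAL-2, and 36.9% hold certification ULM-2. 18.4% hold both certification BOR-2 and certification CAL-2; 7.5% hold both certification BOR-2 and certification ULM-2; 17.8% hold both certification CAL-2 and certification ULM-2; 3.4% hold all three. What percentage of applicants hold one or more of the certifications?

Using inclusion–exclusion:
P(at least one) = 38.1 + 56.5 + 36.9 − 18.4 − 7.5 − 17.8 + 3.4 = 91.2%

91.2%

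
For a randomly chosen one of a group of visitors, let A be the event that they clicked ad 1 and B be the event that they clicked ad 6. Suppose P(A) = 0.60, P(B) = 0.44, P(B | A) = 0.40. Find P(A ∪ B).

P(A ∩ B) = P(A)·P(B|A) = 0.60 × 0.40 = 0.24
P(A ∪ B) = 0.60 + 0.44 − 0.24 = 0.80

0.80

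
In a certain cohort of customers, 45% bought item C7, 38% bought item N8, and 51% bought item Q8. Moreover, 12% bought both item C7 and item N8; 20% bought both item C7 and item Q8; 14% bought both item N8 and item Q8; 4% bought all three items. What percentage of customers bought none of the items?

8%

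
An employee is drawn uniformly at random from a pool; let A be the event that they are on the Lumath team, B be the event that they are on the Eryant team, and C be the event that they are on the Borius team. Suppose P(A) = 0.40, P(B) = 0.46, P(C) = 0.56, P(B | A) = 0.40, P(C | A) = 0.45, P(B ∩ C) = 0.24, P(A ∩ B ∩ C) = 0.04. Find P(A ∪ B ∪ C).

0.88

P(A ∩ B) = P(A)·P(B|A) = 0.40 × 0.40 = 0.16
P(A ∩ C) = P(A)·P(C|A) = 0.40 × 0.45 = 0.18
By inclusion–exclusion:
P(A ∪ B ∪ C) = 0.40 + 0.46 + 0.56 − 0.16 − 0.18 − 0.24 + 0.04 = 0.88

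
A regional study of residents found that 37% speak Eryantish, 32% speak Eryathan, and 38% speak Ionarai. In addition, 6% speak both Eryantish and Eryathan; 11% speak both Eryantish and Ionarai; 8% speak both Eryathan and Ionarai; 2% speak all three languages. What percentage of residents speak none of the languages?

16%

P(≥1) = 37 + 32 + 38 − 6 − 11 − 8 + 2 = 84%
P(none) = 100% − 84% = 16%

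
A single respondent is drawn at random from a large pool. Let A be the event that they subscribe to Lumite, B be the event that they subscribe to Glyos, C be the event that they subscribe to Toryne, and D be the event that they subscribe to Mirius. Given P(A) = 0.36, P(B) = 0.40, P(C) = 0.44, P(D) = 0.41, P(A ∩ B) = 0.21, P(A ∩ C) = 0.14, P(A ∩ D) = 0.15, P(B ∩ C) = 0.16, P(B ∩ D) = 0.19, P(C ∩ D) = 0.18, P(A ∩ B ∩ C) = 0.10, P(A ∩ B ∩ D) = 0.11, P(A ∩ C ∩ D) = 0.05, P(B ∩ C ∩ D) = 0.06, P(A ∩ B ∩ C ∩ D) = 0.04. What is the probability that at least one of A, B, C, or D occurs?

0.86

P(A ∪ B ∪ C ∪ D) = 0.36 + 0.40 + 0.44 + 0.41 − 0.21 − 0.14 − 0.15 − 0.16 − 0.19 − 0.18 + 0.10 + 0.11 + 0.05 + 0.06 − 0.04 = 0.86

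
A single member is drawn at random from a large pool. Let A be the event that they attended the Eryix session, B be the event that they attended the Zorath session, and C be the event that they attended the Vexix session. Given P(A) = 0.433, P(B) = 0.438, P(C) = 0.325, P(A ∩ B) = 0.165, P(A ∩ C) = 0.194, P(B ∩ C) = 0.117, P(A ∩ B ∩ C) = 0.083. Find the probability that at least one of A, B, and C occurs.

0.803

P(A ∪ B ∪ C) = 0.433 + 0.438 + 0.325 − 0.165 − 0.194 − 0.117 + 0.083 = 0.803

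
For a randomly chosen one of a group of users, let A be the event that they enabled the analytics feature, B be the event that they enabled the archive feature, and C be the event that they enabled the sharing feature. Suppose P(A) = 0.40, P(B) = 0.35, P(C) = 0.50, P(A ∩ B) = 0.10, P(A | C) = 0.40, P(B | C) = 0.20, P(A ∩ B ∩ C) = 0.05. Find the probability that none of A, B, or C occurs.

0.10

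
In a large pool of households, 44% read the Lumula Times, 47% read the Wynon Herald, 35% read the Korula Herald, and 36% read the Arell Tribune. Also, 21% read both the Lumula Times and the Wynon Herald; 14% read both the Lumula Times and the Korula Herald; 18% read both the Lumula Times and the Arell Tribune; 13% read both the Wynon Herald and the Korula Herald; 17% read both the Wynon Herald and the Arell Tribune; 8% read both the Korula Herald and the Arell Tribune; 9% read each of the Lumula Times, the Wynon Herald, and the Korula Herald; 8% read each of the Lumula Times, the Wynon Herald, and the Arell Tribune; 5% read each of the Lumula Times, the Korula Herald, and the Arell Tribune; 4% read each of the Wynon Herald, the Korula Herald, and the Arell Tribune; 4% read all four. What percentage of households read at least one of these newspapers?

93%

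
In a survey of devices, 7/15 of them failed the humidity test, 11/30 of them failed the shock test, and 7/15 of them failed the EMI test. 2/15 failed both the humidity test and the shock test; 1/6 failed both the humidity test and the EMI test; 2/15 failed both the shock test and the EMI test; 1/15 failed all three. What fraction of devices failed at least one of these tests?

14/15

P(union) = 7/15 + 11/30 + 7/15 − 2/15 − 1/6 − 2/15 + 1/15 = 14/15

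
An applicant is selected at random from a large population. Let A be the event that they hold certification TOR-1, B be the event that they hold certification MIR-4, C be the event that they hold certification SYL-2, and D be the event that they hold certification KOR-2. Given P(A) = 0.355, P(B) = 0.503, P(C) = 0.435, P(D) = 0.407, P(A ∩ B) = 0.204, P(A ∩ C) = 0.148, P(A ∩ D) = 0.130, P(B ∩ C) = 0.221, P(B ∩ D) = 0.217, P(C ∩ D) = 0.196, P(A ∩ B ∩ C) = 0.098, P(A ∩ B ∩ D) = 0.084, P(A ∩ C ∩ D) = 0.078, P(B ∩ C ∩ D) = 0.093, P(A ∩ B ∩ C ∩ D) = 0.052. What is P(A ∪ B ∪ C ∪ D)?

0.885

Apply inclusion-exclusion:
P(A ∪ B ∪ C ∪ D) = 0.355 + 0.503 + 0.435 + 0.407 − 0.204 − 0.148 − 0.130 − 0.221 − 0.217 − 0.196 + 0.098 + 0.084 + 0.078 + 0.093 − 0.052 = 0.885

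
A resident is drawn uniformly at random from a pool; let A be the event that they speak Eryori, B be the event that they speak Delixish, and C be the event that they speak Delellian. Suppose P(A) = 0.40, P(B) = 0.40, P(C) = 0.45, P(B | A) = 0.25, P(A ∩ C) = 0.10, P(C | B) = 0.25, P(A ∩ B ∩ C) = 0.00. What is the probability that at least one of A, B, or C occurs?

0.95

P(A ∩ B) = P(A)·P(B|A) = 0.40 × 0.25 = 0.10
P(B ∩ C) = P(B)·P(C|B) = 0.40 × 0.25 = 0.10
Using inclusion–exclusion:
P(A ∪ B ∪ C) = 0.40 + 0.40 + 0.45 − 0.10 − 0.10 − 0.10 + 0.00 = 0.95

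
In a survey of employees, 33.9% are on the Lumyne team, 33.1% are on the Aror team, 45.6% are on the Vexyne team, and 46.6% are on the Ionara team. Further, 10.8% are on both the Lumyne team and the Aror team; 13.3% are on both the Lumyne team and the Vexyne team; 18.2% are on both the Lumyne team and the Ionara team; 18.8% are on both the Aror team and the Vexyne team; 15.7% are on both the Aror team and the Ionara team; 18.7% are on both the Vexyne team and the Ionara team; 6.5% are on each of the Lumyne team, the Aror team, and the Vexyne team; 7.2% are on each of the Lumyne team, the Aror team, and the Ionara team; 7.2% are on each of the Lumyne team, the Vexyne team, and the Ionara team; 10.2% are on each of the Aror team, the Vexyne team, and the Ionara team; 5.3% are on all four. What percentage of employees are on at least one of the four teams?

89.5%

By inclusion-exclusion,
P(≥1) = 33.9 + 33.1 + 45.6 + 46.6 − 10.8 − 13.3 − 18.2 − 18.8 − 15.7 − 18.7 + 6.5 + 7.2 + 7.2 + 10.2 − 5.3 = 89.5%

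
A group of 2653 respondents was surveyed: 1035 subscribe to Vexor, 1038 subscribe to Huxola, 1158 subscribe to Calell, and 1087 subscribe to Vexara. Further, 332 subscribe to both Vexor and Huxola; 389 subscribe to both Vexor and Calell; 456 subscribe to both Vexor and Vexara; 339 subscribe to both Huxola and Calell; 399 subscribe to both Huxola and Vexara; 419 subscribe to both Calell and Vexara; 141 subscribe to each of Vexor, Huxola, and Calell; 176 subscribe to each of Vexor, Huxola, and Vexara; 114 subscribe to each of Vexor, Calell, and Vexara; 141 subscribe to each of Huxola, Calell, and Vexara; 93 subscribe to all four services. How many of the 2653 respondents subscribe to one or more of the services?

Apply inclusion-exclusion:
|union| = 1035 + 1038 + 1158 + 1087 − 332 − 389 − 456 − 339 − 399 − 419 + 141 + 176 + 114 + 141 − 93 = 2463

2463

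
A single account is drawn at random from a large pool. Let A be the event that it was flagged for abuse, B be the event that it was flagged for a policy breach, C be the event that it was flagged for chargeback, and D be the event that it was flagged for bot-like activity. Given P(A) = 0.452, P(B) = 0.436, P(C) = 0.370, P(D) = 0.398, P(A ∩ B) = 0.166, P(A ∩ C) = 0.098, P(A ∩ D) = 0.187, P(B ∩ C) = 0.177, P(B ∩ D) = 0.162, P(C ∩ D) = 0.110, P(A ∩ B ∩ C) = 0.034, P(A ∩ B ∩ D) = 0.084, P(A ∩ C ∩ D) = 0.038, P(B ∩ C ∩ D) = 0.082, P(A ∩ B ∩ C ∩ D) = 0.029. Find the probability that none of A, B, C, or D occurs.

0.035

By inclusion-exclusion,
P(A ∪ B ∪ C ∪ D) = 0.452 + 0.436 + 0.370 + 0.398 − 0.166 − 0.098 − 0.187 − 0.177 − 0.162 − 0.110 + 0.034 + 0.084 + 0.038 + 0.082 − 0.029 = 0.965
P(none) = 1 − 0.965 = 0.035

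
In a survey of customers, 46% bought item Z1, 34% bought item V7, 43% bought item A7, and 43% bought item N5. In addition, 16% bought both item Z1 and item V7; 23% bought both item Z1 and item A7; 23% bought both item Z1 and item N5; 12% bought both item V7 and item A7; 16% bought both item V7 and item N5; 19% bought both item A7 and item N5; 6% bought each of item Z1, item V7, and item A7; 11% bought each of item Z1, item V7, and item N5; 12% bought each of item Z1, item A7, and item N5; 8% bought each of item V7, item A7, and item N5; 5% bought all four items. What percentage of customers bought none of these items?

11%

P(≥1) = 46 + 34 + 43 + 43 − 16 − 23 − 23 − 12 − 16 − 19 + 6 + 11 + 12 + 8 − 5 = 89%
P(none) = 100% − 89% = 11%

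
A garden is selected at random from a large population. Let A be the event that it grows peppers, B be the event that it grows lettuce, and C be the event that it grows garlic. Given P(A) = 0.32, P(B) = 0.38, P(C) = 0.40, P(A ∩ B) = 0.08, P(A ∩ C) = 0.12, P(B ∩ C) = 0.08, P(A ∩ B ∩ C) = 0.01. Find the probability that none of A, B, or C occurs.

Using inclusion–exclusion:
P(A ∪ B ∪ C) = 0.32 + 0.38 + 0.40 − 0.08 − 0.12 − 0.08 + 0.01 = 0.83
P(none) = 1 − 0.83 = 0.17

0.17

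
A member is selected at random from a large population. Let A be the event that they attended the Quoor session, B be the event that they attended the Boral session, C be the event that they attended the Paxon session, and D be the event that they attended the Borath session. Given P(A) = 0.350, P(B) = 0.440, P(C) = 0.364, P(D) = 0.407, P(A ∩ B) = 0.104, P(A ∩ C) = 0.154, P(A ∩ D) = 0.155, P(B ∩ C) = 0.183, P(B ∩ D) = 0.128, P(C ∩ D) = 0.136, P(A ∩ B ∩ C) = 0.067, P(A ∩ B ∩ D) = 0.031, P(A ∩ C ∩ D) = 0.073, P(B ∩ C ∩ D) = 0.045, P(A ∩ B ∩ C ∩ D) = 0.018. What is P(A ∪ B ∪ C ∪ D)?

0.899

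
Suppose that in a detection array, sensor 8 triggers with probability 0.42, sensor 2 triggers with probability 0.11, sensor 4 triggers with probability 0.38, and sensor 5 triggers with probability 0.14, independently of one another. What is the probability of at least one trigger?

0.72476216

P(none) = (1 − 0.42) × (1 − 0.11) × (1 − 0.38) × (1 − 0.14) = 0.58 × 0.89 × 0.62 × 0.86 = 0.27523784
P(at least one) = 1 − 0.27523784 = 0.72476216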